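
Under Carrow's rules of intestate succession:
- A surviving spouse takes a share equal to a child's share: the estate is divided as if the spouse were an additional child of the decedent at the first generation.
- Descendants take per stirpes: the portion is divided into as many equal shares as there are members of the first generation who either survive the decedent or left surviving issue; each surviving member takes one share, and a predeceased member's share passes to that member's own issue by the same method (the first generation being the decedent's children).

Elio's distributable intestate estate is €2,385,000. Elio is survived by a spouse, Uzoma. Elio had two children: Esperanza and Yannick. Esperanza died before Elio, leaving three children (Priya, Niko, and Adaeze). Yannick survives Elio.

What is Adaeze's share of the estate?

The spouse counts as an additional share at the children's level, so there are 3 primary shares of €795,000. Uzoma takes one such share (€795,000).
The children's combined portion (€1,590,000) is divided into 2 shares of €795,000: Yannick takes €795,000; Esperanza's €795,000 share passes to Esperanza's issue.
Esperanza's share (€795,000) is divided into 3 shares of €265,000: Priya, Niko, and Adaeze each take €265,000.

Adaeze receives €265,000.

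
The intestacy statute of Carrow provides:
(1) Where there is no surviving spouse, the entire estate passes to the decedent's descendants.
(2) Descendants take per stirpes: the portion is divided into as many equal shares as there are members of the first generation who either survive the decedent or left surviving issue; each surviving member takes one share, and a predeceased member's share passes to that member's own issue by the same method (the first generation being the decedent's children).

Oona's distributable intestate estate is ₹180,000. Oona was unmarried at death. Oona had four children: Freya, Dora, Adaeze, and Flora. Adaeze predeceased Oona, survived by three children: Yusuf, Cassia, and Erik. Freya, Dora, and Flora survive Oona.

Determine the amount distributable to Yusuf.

The entire ₹180,000 passes to the descendants.
That amount (₹180,000) is divided into 4 shares of ₹45,000: Freya, Dora, and Flora each take ₹45,000; Adaeze's ₹45,000 share passes to Adaeze's issue.
Adaeze's share (₹45,000) is divided into 3 shares of ₹15,000: Yusuf, Cassia, and Erik each take ₹15,000.

Yusuf receives ₹15,000.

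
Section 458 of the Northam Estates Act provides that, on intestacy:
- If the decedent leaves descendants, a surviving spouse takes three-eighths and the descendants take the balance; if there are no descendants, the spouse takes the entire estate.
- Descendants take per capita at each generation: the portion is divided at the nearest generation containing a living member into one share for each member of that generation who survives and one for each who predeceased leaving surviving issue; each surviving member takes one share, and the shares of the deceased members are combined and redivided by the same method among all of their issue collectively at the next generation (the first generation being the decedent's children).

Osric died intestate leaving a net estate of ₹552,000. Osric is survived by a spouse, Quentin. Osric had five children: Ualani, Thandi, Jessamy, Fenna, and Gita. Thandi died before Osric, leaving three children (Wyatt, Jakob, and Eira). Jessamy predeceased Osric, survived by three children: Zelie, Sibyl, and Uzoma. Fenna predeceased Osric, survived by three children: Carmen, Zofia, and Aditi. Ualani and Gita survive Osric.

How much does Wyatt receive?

Quentin takes three-eighths of ₹552,000 = ₹207,000. The remaining ₹345,000 passes to the descendants.
The descendants' portion (₹345,000) is divided at the children's generation into 5 shares of ₹69,000. Ualani and Gita each take ₹69,000. The 3 shares of the deceased (Thandi, Jessamy, and Fenna) are combined into a pool of ₹207,000.
That pool (₹207,000) is divided at the grandchildren's generation equally among Wyatt, Jakob, Eira, Zelie, Sibyl, Uzoma, Carmen, Zofia, and Aditi: ₹23,000 each.

Wyatt receives ₹23,000.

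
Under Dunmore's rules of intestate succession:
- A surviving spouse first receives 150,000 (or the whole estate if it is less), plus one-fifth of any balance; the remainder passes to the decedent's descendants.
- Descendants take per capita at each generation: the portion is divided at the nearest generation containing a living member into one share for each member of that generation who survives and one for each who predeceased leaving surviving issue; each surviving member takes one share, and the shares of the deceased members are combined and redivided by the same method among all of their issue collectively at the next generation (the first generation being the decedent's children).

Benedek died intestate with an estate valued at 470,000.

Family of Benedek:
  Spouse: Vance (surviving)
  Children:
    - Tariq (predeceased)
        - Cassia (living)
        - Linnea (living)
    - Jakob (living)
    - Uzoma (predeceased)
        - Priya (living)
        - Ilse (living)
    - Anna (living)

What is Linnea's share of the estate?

Linnea receives 32,000.

Vance first takes 150,000, leaving a balance of 320,000. Vance then takes one-fifth of the balance (64,000), for a total of 214,000. The remaining 256,000 passes to the descendants.
The descendants' portion (256,000) is divided at the children's generation into 4 shares of 64,000. Jakob and Anna each take 64,000. The 2 shares of the deceased (Tariq and Uzoma) are combined into a pool of 128,000.
That pool (128,000) is divided at the grandchildren's generation equally among Cassia, Linnea, Priya, and Ilse: 32,000 each.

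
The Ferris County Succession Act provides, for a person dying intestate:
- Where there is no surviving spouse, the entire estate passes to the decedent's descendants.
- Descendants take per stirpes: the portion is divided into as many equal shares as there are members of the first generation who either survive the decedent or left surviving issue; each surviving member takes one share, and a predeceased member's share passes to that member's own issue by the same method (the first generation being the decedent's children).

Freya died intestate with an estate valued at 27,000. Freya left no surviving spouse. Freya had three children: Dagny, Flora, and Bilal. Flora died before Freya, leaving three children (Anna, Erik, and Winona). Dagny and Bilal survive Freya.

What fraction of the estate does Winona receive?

The entire 27,000 passes to the descendants.
That amount (27,000) is divided into 3 shares of 9,000: Dagny and Bilal each take 9,000; Flora's 9,000 share passes to Flora's issue.
Flora's share (9,000) is divided into 3 shares of 3,000: Anna, Erik, and Winona each take 3,000.

Winona receives 1/9 of the estate.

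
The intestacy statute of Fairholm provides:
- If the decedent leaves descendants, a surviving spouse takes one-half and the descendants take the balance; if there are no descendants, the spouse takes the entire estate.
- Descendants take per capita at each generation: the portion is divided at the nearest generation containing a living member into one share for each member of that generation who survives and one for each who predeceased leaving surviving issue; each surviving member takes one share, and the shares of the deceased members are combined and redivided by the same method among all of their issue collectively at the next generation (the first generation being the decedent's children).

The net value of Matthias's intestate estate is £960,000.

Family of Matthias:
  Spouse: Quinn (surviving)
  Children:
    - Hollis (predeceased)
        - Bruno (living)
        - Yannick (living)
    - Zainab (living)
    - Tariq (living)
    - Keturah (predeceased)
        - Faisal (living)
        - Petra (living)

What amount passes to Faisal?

Faisal receives £60,000.

Quinn takes one-half of £960,000 = £480,000. The remaining £480,000 passes to the descendants.
The descendants' portion (£480,000) is divided at the children's generation into 4 shares of £120,000. Zainab and Tariq each take £120,000. The 2 shares of the deceased (Hollis and Keturah) are combined into a pool of £240,000.
That pool (£240,000) is divided at the grandchildren's generation equally among Bruno, Yannick, Faisal, and Petra: £60,000 each.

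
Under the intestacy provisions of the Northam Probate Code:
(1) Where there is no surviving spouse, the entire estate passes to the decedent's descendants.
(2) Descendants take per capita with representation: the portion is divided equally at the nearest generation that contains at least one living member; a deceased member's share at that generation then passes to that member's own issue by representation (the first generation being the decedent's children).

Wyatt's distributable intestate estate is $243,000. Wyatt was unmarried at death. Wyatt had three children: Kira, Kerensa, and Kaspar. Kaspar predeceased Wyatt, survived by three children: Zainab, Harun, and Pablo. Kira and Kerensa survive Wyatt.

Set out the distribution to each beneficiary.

Kira: $81,000; Kerensa: $81,000; Zainab: $27,000; Harun: $27,000; Pablo: $27,000

The entire $243,000 passes to the descendants.
That amount ($243,000) is divided into 3 shares of $81,000: Kira and Kerensa each take $81,000; Kaspar's $81,000 share passes to Kaspar's issue.
Kaspar's share ($81,000) is divided into 3 shares of $27,000: Zainab, Harun, and Pablo each take $27,000.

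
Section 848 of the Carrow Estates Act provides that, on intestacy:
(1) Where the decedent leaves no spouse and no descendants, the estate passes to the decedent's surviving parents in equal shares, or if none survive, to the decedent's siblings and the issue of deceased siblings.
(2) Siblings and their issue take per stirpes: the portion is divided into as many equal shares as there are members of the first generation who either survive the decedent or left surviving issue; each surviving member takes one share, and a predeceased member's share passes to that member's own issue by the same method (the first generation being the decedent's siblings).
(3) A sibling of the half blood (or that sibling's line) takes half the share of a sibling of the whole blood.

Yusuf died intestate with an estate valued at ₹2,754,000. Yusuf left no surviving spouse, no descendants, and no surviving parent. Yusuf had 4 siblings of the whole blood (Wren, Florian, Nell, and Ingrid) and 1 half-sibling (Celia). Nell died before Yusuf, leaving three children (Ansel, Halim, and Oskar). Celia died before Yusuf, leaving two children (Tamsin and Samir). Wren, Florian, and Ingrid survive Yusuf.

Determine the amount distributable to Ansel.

Ansel receives ₹204,000.

The entire ₹2,754,000 passes to the siblings and their issue.
Counting each half-blood sibling's line as half a unit, there are 9/2 units in ₹2,754,000, so one unit is ₹612,000. Whole-blood lines (Wren, Florian, Nell, and Ingrid) take ₹612,000 each; half-blood lines (Celia) take ₹306,000 each.
Nell's share (₹612,000) is divided into 3 shares of ₹204,000: Ansel, Halim, and Oskar each take ₹204,000.
Celia's share (₹306,000) is divided into 2 shares of ₹153,000: Tamsin and Samir each take ₹153,000.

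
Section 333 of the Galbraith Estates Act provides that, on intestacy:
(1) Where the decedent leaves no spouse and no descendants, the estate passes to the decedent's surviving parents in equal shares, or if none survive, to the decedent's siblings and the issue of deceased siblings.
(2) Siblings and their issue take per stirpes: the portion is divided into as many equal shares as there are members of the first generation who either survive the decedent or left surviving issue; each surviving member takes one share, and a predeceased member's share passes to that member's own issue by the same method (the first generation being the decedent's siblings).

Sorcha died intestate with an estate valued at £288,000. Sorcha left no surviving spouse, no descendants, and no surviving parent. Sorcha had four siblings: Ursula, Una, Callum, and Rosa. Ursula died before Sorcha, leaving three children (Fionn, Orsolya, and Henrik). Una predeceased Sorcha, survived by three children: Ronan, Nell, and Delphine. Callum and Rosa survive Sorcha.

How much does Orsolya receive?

Orsolya receives £24,000.

The entire £288,000 passes to the siblings and their issue.
That amount (£288,000) is divided into 4 shares of £72,000: Callum and Rosa each take £72,000; Ursula's £72,000 share passes to Ursula's issue; Una's £72,000 share passes to Una's issue.
Ursula's share (£72,000) is divided into 3 shares of £24,000: Fionn, Orsolya, and Henrik each take £24,000.
Una's share (£72,000) is divided into 3 shares of £24,000: Ronan, Nell, and Delphine each take £24,000.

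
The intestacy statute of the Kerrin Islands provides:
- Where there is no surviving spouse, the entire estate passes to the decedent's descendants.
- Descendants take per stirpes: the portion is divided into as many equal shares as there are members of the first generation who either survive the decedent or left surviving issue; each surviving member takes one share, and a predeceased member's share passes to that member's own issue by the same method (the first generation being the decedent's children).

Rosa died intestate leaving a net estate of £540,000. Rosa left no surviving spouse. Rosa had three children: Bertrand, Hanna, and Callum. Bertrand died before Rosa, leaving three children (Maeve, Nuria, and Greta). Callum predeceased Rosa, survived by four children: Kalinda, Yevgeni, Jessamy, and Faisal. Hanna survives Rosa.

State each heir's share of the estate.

Maeve: £60,000; Nuria: £60,000; Greta: £60,000; Hanna: £180,000; Kalinda: £45,000; Yevgeni: £45,000; Jessamy: £45,000; Faisal: £45,000

The entire £540,000 passes to the descendants.
That amount (£540,000) is divided into 3 shares of £180,000: Hanna takes £180,000; Bertrand's £180,000 share passes to Bertrand's issue; Callum's £180,000 share passes to Callum's issue.
Bertrand's share (£180,000) is divided into 3 shares of £60,000: Maeve, Nuria, and Greta each take £60,000.
Callum's share (£180,000) is divided into 4 shares of £45,000: Kalinda, Yevgeni, Jessamy, and Faisal each take £45,000.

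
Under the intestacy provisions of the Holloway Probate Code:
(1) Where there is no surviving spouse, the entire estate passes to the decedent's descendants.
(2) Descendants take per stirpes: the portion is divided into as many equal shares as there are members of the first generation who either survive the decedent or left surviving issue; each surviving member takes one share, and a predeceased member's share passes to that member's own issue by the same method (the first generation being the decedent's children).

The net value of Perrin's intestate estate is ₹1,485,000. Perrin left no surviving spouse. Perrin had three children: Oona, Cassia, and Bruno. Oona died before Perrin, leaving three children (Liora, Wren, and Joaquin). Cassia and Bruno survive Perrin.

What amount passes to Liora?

Liora receives ₹165,000.

The entire ₹1,485,000 passes to the descendants.
That amount (₹1,485,000) is divided into 3 shares of ₹495,000: Cassia and Bruno each take ₹495,000; Oona's ₹495,000 share passes to Oona's issue.
Oona's share (₹495,000) is divided into 3 shares of ₹165,000: Liora, Wren, and Joaquin each take ₹165,000.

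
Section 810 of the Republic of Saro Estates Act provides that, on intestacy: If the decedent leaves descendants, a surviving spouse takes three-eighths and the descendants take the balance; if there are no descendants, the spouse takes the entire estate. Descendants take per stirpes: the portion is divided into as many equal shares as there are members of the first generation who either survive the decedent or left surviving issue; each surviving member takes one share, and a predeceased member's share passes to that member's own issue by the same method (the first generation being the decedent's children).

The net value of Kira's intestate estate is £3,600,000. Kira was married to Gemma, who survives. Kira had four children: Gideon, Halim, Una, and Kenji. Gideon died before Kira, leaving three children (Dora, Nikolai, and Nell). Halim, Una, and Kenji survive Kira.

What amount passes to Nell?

Gemma takes three-eighths of £3,600,000 = £1,350,000. The remaining £2,250,000 passes to the descendants.
The descendants' portion (£2,250,000) is divided into 4 shares of £562,500: Halim, Una, and Kenji each take £562,500; Gideon's £562,500 share passes to Gideon's issue.
Gideon's share (£562,500) is divided into 3 shares of £187,500: Dora, Nikolai, and Nell each take £187,500.

Nell receives £187,500.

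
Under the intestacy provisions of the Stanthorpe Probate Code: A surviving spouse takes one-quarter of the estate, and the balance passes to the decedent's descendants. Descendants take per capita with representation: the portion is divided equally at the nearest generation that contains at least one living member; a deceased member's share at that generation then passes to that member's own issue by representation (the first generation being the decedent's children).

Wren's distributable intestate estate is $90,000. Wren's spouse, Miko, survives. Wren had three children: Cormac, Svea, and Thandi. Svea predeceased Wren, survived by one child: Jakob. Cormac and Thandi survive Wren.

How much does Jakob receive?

Jakob receives $22,500.

Miko takes one-quarter of $90,000 = $22,500. The remaining $67,500 passes to the descendants.
The descendants' portion ($67,500) is divided into 3 shares of $22,500: Cormac and Thandi each take $22,500; Svea's $22,500 share passes to Svea's issue.
Svea's share ($22,500) passes entirely to Jakob.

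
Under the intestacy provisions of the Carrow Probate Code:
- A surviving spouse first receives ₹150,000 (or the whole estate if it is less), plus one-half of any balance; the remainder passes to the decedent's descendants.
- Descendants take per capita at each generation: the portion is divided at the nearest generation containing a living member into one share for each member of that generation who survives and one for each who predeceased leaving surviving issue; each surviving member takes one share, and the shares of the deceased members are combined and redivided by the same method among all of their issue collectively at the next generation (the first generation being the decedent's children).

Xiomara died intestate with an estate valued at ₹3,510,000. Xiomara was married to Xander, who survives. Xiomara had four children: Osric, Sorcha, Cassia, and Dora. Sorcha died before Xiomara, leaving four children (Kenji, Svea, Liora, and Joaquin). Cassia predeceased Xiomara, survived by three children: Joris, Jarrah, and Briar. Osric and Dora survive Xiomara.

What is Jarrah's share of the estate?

Jarrah receives ₹120,000.

Xander first takes ₹150,000, leaving a balance of ₹3,360,000. Xander then takes one-half of the balance (₹1,680,000), for a total of ₹1,830,000. The remaining ₹1,680,000 passes to the descendants.
The descendants' portion (₹1,680,000) is divided at the children's generation into 4 shares of ₹420,000. Osric and Dora each take ₹420,000. The 2 shares of the deceased (Sorcha and Cassia) are combined into a pool of ₹840,000.
That pool (₹840,000) is divided at the grandchildren's generation equally among Kenji, Svea, Liora, Joaquin, Joris, Jarrah, and Briar: ₹120,000 each.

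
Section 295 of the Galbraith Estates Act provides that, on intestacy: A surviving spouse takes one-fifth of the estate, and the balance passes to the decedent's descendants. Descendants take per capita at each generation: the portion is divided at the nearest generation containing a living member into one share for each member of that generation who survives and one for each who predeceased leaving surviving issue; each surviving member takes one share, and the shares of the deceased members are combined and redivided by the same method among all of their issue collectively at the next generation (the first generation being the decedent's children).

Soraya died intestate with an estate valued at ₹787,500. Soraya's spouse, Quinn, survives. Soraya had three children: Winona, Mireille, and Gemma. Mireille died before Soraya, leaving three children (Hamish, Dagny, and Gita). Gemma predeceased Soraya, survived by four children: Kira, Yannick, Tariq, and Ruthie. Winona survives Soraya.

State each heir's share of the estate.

Quinn takes one-fifth of ₹787,500 = ₹157,500. The remaining ₹630,000 passes to the descendants.
The descendants' portion (₹630,000) is divided at the children's generation into 3 shares of ₹210,000. Winona takes ₹210,000. The 2 shares of the deceased (Mireille and Gemma) are combined into a pool of ₹420,000.
That pool (₹420,000) is divided at the grandchildren's generation equally among Hamish, Dagny, Gita, Kira, Yannick, Tariq, and Ruthie: ₹60,000 each.

Quinn: ₹157,500; Winona: ₹210,000; Hamish: ₹60,000; Dagny: ₹60,000; Gita: ₹60,000; Kira: ₹60,000; Yannick: ₹60,000; Tariq: ₹60,000; Ruthie: ₹60,000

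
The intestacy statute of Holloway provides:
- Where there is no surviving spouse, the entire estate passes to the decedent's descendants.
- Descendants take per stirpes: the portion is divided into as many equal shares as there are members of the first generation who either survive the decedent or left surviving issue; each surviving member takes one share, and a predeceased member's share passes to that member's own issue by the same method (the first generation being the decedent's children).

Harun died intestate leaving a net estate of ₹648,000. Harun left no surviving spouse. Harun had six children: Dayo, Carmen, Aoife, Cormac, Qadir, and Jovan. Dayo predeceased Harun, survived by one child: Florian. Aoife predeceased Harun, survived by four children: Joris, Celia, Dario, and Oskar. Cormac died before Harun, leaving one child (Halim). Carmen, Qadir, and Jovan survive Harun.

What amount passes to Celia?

The entire ₹648,000 passes to the descendants.
That amount (₹648,000) is divided into 6 shares of ₹108,000: Carmen, Qadir, and Jovan each take ₹108,000; Dayo's ₹108,000 share passes to Dayo's issue; Aoife's ₹108,000 share passes to Aoife's issue; Cormac's ₹108,000 share passes to Cormac's issue.
Dayo's share (₹108,000) passes entirely to Florian.
Aoife's share (₹108,000) is divided into 4 shares of ₹27,000: Joris, Celia, Dario, and Oskar each take ₹27,000.
Cormac's share (₹108,000) passes entirely to Halim.

Celia receives ₹27,000.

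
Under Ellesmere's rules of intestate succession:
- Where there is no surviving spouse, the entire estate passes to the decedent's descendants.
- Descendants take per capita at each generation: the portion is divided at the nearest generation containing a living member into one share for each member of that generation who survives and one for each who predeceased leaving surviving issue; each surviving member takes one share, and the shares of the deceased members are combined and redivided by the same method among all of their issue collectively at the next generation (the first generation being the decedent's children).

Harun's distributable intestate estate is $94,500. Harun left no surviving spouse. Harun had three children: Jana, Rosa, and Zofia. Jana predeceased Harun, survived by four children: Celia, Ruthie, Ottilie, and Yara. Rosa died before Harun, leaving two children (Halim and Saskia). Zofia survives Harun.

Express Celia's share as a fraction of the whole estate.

The entire $94,500 passes to the descendants.
That amount ($94,500) is divided at the children's generation into 3 shares of $31,500. Zofia takes $31,500. The 2 shares of the deceased (Jana and Rosa) are combined into a pool of $63,000.
That pool ($63,000) is divided at the grandchildren's generation equally among Celia, Ruthie, Ottilie, Yara, Halim, and Saskia: $10,500 each.

Celia receives 1/9 of the estate.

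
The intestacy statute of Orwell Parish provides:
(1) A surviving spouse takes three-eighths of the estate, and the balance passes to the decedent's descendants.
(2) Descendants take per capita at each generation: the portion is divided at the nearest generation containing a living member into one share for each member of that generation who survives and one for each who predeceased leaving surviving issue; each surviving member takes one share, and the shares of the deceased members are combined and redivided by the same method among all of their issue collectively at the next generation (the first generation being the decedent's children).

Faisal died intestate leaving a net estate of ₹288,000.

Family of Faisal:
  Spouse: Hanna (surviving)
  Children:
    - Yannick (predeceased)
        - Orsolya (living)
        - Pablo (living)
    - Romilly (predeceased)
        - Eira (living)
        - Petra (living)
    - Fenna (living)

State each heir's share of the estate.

Hanna takes three-eighths of ₹288,000 = ₹108,000. The remaining ₹180,000 passes to the descendants.
The descendants' portion (₹180,000) is divided at the children's generation into 3 shares of ₹60,000. Fenna takes ₹60,000. The 2 shares of the deceased (Yannick and Romilly) are combined into a pool of ₹120,000.
That pool (₹120,000) is divided at the grandchildren's generation equally among Orsolya, Pablo, Eira, and Petra: ₹30,000 each.

Hanna: ₹108,000; Orsolya: ₹30,000; Pablo: ₹30,000; Eira: ₹30,000; Petra: ₹30,000; Fenna: ₹60,000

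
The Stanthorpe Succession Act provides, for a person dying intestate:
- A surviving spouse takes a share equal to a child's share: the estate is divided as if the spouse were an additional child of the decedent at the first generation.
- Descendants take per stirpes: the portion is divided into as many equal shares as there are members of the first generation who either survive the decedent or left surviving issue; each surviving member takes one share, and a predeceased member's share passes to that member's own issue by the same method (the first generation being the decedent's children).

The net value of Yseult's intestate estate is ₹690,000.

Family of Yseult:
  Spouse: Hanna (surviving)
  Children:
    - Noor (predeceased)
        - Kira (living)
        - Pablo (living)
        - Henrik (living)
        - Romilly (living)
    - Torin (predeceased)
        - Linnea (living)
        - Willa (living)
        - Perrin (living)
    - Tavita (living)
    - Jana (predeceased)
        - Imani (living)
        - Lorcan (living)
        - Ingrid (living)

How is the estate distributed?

Hanna: ₹138,000; Kira: ₹34,500; Pablo: ₹34,500; Henrik: ₹34,500; Romilly: ₹34,500; Linnea: ₹46,000; Willa: ₹46,000; Perrin: ₹46,000; Tavita: ₹138,000; Imani: ₹46,000; Lorcan: ₹46,000; Ingrid: ₹46,000

The spouse counts as an additional share at the children's level, so there are 5 primary shares of ₹138,000. Hanna takes one such share (₹138,000).
The children's combined portion (₹552,000) is divided into 4 shares of ₹138,000: Tavita takes ₹138,000; Noor's ₹138,000 share passes to Noor's issue; Torin's ₹138,000 share passes to Torin's issue; Jana's ₹138,000 share passes to Jana's issue.
Noor's share (₹138,000) is divided into 4 shares of ₹34,500: Kira, Pablo, Henrik, and Romilly each take ₹34,500.
Torin's share (₹138,000) is divided into 3 shares of ₹46,000: Linnea, Willa, and Perrin each take ₹46,000.
Jana's share (₹138,000) is divided into 3 shares of ₹46,000: Imani, Lorcan, and Ingrid each take ₹46,000.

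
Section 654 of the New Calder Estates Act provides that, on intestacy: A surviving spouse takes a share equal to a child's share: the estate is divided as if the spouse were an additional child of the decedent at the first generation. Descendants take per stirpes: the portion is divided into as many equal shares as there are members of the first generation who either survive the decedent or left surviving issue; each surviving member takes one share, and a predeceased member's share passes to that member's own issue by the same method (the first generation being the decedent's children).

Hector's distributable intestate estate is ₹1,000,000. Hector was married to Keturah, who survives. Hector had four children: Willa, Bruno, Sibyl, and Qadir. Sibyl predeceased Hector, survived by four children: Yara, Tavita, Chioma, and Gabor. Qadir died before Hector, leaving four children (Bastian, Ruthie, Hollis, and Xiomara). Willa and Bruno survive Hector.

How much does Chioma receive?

Chioma receives ₹50,000.

The spouse counts as an additional share at the children's level, so there are 5 primary shares of ₹200,000. Keturah takes one such share (₹200,000).
The children's combined portion (₹800,000) is divided into 4 shares of ₹200,000: Willa and Bruno each take ₹200,000; Sibyl's ₹200,000 share passes to Sibyl's issue; Qadir's ₹200,000 share passes to Qadir's issue.
Sibyl's share (₹200,000) is divided into 4 shares of ₹50,000: Yara, Tavita, Chioma, and Gabor each take ₹50,000.
Qadir's share (₹200,000) is divided into 4 shares of ₹50,000: Bastian, Ruthie, Hollis, and Xiomara each take ₹50,000.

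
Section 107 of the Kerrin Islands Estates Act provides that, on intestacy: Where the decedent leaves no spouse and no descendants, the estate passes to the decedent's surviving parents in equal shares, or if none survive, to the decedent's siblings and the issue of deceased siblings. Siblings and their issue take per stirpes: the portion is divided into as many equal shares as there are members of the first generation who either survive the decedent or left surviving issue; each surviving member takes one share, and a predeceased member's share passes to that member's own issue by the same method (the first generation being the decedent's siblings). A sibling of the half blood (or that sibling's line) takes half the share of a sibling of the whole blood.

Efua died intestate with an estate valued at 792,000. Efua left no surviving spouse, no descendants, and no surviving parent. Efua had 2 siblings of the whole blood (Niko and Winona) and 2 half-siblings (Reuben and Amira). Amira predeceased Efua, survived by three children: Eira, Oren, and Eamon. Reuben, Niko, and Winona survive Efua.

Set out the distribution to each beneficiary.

The entire 792,000 passes to the siblings and their issue.
Counting each half-blood sibling's line as half a unit, there are 3 units in 792,000, so one unit is 264,000. Whole-blood lines (Niko and Winona) take 264,000 each; half-blood lines (Reuben and Amira) take 132,000 each.
Amira's share (132,000) is divided into 3 shares of 44,000: Eira, Oren, and Eamon each take 44,000.

Reuben: 132,000; Niko: 264,000; Eira: 44,000; Oren: 44,000; Eamon: 44,000; Winona: 264,000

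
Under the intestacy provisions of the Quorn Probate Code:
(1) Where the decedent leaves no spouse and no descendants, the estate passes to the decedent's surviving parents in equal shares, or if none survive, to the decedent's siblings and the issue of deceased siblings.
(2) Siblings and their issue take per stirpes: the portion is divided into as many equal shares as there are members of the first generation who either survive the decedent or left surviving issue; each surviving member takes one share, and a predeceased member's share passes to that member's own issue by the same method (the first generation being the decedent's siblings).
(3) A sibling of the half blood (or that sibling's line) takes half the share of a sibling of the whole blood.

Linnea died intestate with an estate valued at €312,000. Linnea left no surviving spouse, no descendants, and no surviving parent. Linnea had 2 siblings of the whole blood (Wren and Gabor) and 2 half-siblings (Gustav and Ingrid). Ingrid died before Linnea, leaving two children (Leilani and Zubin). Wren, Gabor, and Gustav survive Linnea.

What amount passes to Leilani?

Leilani receives €26,000.

The entire €312,000 passes to the siblings and their issue.
Counting each half-blood sibling's line as half a unit, there are 3 units in €312,000, so one unit is €104,000. Whole-blood lines (Wren and Gabor) take €104,000 each; half-blood lines (Gustav and Ingrid) take €52,000 each.
Ingrid's share (€52,000) is divided into 2 shares of €26,000: Leilani and Zubin each take €26,000.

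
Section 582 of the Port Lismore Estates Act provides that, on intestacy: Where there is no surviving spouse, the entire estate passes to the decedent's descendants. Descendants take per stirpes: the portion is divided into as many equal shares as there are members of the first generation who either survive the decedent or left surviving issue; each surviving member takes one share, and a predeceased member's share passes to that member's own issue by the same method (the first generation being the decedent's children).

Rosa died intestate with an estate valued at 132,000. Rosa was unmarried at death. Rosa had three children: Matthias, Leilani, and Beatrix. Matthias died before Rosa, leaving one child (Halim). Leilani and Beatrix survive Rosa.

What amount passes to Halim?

The entire 132,000 passes to the descendants.
That amount (132,000) is divided into 3 shares of 44,000: Leilani and Beatrix each take 44,000; Matthias's 44,000 share passes to Matthias's issue.
Matthias's share (44,000) passes entirely to Halim.

Halim receives 44,000.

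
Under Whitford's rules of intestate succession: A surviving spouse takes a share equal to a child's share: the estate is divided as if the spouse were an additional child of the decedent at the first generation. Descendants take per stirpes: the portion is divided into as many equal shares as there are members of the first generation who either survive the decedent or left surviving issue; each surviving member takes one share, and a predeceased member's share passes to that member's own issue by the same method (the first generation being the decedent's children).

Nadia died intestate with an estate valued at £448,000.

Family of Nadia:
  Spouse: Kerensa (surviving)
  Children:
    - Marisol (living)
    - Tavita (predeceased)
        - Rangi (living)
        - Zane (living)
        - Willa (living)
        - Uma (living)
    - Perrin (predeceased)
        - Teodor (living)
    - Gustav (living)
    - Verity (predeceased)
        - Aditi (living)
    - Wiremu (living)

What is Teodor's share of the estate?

Teodor receives £64,000.

The spouse counts as an additional share at the children's level, so there are 7 primary shares of £64,000. Kerensa takes one such share (£64,000).
The children's combined portion (£384,000) is divided into 6 shares of £64,000: Marisol, Gustav, and Wiremu each take £64,000; Tavita's £64,000 share passes to Tavita's issue; Perrin's £64,000 share passes to Perrin's issue; Verity's £64,000 share passes to Verity's issue.
Tavita's share (£64,000) is divided into 4 shares of £16,000: Rangi, Zane, Willa, and Uma each take £16,000.
Perrin's share (£64,000) passes entirely to Teodor.
Verity's share (£64,000) passes entirely to Aditi.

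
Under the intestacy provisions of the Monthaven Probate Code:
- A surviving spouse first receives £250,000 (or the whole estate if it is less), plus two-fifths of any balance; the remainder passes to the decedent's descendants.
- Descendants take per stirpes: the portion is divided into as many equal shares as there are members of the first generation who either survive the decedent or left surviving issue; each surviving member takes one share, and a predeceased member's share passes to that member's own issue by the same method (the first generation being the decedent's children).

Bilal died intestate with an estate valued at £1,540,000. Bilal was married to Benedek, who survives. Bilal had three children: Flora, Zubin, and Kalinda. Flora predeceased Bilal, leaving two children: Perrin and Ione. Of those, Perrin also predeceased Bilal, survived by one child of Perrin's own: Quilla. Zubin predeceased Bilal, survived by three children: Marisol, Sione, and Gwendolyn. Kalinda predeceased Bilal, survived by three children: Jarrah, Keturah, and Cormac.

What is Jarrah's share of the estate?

Benedek first takes £250,000, leaving a balance of £1,290,000. Benedek then takes two-fifths of the balance (£516,000), for a total of £766,000. The remaining £774,000 passes to the descendants.
The descendants' portion (£774,000) is divided into 3 shares of £258,000: Flora's £258,000 share passes to Flora's issue; Zubin's £258,000 share passes to Zubin's issue; Kalinda's £258,000 share passes to Kalinda's issue.
Flora's share (£258,000) is divided into 2 shares of £129,000: Ione takes £129,000; Perrin's £129,000 share passes to Perrin's issue.
Perrin's share (£129,000) passes entirely to Quilla.
Zubin's share (£258,000) is divided into 3 shares of £86,000: Marisol, Sione, and Gwendolyn each take £86,000.
Kalinda's share (£258,000) is divided into 3 shares of £86,000: Jarrah, Keturah, and Cormac each take £86,000.

Jarrah receives £86,000.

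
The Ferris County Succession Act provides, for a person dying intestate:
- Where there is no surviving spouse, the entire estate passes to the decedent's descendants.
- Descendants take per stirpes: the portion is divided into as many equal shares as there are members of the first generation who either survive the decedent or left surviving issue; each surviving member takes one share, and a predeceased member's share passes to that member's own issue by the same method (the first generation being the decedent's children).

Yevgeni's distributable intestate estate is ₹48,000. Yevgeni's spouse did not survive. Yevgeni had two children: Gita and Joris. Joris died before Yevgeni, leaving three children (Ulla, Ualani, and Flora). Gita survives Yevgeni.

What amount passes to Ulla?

Ulla receives ₹8,000.

The entire ₹48,000 passes to the descendants.
That amount (₹48,000) is divided into 2 shares of ₹24,000: Gita takes ₹24,000; Joris's ₹24,000 share passes to Joris's issue.
Joris's share (₹24,000) is divided into 3 shares of ₹8,000: Ulla, Ualani, and Flora each take ₹8,000.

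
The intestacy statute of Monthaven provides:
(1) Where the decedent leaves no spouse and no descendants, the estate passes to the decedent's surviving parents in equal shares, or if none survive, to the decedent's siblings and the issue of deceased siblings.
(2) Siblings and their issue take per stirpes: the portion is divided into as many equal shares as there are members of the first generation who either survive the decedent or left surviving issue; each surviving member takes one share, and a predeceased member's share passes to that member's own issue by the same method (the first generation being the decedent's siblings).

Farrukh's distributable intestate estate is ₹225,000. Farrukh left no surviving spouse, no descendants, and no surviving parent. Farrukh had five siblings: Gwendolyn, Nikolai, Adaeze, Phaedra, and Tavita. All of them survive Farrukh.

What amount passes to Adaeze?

Adaeze receives ₹45,000.

The entire ₹225,000 passes to the siblings and their issue.
That amount (₹225,000) is divided into 5 shares of ₹45,000: Gwendolyn, Nikolai, Adaeze, Phaedra, and Tavita each take ₹45,000.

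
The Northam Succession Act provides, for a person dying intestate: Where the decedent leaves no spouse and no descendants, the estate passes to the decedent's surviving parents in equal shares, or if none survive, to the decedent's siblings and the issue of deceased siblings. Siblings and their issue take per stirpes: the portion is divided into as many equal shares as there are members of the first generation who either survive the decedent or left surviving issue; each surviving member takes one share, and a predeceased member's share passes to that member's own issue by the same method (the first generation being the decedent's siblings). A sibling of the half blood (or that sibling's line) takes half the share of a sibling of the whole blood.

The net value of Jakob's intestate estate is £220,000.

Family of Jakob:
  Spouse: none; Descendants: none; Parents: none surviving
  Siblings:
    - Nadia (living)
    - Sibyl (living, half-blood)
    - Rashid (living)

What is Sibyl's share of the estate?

The entire £220,000 passes to the siblings and their issue.
Counting each half-blood sibling's line as half a unit, there are 5/2 units in £220,000, so one unit is £88,000. Whole-blood lines (Nadia and Rashid) take £88,000 each; half-blood lines (Sibyl) take £44,000 each.

Sibyl receives £44,000.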